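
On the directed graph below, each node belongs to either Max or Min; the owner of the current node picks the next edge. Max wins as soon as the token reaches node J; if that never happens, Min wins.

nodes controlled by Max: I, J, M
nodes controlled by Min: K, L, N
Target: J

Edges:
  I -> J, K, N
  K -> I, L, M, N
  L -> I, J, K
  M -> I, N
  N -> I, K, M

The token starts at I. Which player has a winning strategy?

Max

A0 = {J}
A1: add {I} — I (Max) has I→J.
I ∈ A1, so Max can force the target.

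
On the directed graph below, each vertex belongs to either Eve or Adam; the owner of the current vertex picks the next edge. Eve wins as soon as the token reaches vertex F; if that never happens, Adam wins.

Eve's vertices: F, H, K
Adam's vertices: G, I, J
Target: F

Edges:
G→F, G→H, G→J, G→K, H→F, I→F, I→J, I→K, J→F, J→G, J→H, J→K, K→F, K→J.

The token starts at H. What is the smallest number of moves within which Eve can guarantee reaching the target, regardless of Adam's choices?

1

A0 = {F}
A1: add {H, K} — H (Eve) has H→F; K (Eve) has K→F.
A2 = A1; e.g. G (Adam) can still go to J. Fixed point.
H enters the attractor at level 1, so Eve can force the target in 1 move from there.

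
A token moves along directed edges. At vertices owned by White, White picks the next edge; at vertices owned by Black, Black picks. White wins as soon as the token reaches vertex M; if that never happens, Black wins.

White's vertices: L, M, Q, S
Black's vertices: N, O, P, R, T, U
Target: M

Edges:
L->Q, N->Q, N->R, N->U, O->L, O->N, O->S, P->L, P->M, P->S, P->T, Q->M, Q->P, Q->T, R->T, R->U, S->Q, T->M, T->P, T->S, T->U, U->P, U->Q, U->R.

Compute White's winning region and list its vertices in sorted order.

L, M, Q, S

A0 = {M}
A1: add {Q} — Q (White) has Q→M.
A2: add {L, S} — L (White) has L→Q; S (White) has S→Q.
A3 = A2; e.g. N (Black) can still go to R. Fixed point.
White's winning region = {L, M, Q, S}.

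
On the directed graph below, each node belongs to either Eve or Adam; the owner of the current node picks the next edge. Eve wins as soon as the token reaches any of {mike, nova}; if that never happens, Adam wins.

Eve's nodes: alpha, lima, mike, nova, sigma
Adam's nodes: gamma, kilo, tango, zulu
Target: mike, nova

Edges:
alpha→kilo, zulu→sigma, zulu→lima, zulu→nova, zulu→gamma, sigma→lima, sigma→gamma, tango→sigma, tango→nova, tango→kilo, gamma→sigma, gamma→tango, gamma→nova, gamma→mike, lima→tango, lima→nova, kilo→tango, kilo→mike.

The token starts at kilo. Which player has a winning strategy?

A0 = {mike, nova}
A1: add {lima} — lima (Eve) has lima→nova.
A2: add {sigma} — sigma (Eve) has sigma→lima.
A3 = A2; e.g. tango (Adam) can still go to kilo. Fixed point.
kilo never enters the attractor, so Adam can avoid the target forever.

Adam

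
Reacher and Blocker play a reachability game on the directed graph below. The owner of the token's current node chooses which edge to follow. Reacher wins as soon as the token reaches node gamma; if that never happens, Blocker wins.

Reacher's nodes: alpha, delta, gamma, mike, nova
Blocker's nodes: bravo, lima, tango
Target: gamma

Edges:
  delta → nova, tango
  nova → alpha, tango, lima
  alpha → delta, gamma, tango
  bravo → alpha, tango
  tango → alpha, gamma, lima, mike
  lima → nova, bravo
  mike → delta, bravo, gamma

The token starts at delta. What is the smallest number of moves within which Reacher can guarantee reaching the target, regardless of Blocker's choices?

A0 = {gamma}
A1: add {alpha, mike} — alpha (Reacher) has alpha→gamma; mike (Reacher) has mike→gamma.
A2: add {nova} — nova (Reacher) has nova→alpha.
A3: add {delta} — delta (Reacher) has delta→nova.
A4 = A3; e.g. bravo (Blocker) can still go to tango. Fixed point.
delta enters the attractor at level 3, so Reacher can force the target in 3 moves from there.

3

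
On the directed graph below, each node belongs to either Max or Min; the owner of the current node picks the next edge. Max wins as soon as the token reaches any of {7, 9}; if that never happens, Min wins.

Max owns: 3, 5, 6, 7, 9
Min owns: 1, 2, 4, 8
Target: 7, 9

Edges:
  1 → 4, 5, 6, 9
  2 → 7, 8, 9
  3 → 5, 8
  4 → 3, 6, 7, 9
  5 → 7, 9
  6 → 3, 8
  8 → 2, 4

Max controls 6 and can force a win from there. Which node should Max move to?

3

A0 = {7, 9}
A1: add {5} — 5 (Max) has 5→7.
A2: add {3} — 3 (Max) has 3→5.
A3: add {6} — 6 (Max) has 6→3.
A4: add {4} — 4 (Min): all of {3, 6, 7, 9} already in.
A5: add {1} — 1 (Min): all of {4, 5, 6, 9} already in.
A6 = A5; e.g. 2 (Min) can still go to 8. Fixed point.
From 6, successor 3 is in the attractor (rank 2); the other successor 8 is not.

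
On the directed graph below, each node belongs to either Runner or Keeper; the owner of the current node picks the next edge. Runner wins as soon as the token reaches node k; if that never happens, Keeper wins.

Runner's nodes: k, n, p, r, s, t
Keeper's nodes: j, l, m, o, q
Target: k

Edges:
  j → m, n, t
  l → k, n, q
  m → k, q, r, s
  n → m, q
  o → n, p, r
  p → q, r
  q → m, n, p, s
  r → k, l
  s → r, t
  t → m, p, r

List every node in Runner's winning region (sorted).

A0 = {k}
A1: add {r} — r (Runner) has r→k.
A2: add {p, s, t} — p (Runner) has p→r; s (Runner) has s→r; t (Runner) has t→r.
A3 = A2; e.g. j (Keeper) can still go to m. Fixed point.
Runner's winning region = {k, p, r, s, t}.

k, p, r, s, t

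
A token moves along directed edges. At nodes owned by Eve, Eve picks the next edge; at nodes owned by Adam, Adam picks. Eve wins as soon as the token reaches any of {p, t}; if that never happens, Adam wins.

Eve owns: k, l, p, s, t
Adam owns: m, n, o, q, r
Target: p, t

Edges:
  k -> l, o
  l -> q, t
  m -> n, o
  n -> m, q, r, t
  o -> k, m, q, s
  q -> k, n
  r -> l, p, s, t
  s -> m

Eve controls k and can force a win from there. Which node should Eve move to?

A0 = {p, t}
A1: add {l} — l (Eve) has l→t.
A2: add {k} — k (Eve) has k→l.
A3 = A2; e.g. m (Adam) can still go to n. Fixed point.
From k, successor l is in the attractor (rank 1); the other successor o is not.

l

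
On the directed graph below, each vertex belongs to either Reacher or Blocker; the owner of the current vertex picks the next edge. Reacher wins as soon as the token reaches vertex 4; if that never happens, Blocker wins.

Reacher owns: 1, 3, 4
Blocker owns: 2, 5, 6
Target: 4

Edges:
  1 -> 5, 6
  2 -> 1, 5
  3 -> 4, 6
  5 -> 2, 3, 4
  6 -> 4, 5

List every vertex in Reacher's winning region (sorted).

3, 4

A0 = {4}
A1: add {3} — 3 (Reacher) has 3→4.
A2 = A1; e.g. 1 (Reacher) has no edge into A1. Fixed point.
Reacher's winning region = {3, 4}.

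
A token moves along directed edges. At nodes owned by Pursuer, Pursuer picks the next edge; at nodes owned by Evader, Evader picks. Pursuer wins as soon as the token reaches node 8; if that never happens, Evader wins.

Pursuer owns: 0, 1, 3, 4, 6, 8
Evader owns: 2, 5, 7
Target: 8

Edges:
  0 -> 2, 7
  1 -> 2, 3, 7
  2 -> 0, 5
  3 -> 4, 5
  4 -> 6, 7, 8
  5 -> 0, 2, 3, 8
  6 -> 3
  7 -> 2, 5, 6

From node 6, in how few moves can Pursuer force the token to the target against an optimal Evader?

A0 = {8}
A1: add {4} — 4 (Pursuer) has 4→8.
A2: add {3} — 3 (Pursuer) has 3→4.
A3: add {1, 6} — 1 (Pursuer) has 1→3; 6 (Pursuer) has 6→3.
A4 = A3; e.g. 0 (Pursuer) has no edge into A3. Fixed point.
6 enters the attractor at level 3, so Pursuer can force the target in 3 moves from there.

3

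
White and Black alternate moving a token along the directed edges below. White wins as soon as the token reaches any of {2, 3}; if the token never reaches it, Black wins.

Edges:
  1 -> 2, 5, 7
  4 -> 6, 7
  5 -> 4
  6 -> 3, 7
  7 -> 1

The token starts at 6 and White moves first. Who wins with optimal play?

Track states (vertex, player-to-move).
A0 = {(2,White), (2,Black), (3,White), (3,Black)}
A1: add {(1,White), (6,White)}.
(6,White) ∈ A1 ⇒ White forces the target.

White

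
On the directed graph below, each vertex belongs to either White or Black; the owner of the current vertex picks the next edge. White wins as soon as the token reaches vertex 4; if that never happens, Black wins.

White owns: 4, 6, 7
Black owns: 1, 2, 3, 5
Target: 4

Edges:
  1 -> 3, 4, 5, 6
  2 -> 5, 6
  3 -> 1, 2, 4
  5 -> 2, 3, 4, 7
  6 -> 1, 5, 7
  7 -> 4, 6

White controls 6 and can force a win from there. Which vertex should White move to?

A0 = {4}
A1: add {7} — 7 (White) has 7→4.
A2: add {6} — 6 (White) has 6→7.
A3 = A2; e.g. 1 (Black) can still go to 3. Fixed point.
From 6, successor 7 is in the attractor (rank 1); the other successors 1, 5 are not.

7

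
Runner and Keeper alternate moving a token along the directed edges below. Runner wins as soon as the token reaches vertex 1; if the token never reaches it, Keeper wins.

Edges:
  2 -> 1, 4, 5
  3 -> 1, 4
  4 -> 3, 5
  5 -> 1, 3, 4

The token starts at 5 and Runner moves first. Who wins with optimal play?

Runner

Track states (vertex, player-to-move).
A0 = {(1,Runner), (1,Keeper)}
A1: add {(2,Runner), (3,Runner), (5,Runner)}.
(5,Runner) ∈ A1 ⇒ Runner forces the target.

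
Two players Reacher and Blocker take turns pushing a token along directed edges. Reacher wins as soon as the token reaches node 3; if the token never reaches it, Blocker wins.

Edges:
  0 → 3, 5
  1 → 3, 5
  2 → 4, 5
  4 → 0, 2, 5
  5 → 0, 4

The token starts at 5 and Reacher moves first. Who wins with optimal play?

Blocker

Track states (vertex, player-to-move).
A0 = {(3,Reacher), (3,Blocker)}
A1: add {(0,Reacher), (1,Reacher)}.
A2 = A1; e.g. (0,Blocker) stays out. (5,Reacher) never enters ⇒ Blocker avoids the target.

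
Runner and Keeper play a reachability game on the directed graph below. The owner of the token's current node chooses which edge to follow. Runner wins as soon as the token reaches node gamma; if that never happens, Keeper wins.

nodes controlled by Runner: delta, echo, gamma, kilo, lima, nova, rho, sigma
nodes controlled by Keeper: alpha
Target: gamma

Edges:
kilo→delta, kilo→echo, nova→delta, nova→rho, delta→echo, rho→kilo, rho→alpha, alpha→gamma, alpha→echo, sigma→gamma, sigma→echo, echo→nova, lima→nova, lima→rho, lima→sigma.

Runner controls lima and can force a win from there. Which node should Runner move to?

sigma

A0 = {gamma}
A1: add {sigma} — sigma (Runner) has sigma→gamma.
A2: add {lima} — lima (Runner) has lima→sigma.
A3 = A2; e.g. kilo (Runner) has no edge into A2. Fixed point.
From lima, successor sigma is in the attractor (rank 1); the other successors nova, rho are not.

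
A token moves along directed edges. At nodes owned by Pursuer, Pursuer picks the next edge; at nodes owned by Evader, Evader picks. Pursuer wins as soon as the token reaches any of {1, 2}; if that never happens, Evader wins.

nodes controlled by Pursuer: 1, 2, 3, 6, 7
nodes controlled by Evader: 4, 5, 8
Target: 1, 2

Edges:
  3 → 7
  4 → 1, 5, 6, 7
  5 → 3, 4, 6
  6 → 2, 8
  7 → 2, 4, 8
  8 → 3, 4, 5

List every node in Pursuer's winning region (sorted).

A0 = {1, 2}
A1: add {6, 7} — 6 (Pursuer) has 6→2; 7 (Pursuer) has 7→2.
A2: add {3} — 3 (Pursuer) has 3→7.
A3 = A2; e.g. 4 (Evader) can still go to 5. Fixed point.
Pursuer's winning region = {1, 2, 3, 6, 7}.

1, 2, 3, 6, 7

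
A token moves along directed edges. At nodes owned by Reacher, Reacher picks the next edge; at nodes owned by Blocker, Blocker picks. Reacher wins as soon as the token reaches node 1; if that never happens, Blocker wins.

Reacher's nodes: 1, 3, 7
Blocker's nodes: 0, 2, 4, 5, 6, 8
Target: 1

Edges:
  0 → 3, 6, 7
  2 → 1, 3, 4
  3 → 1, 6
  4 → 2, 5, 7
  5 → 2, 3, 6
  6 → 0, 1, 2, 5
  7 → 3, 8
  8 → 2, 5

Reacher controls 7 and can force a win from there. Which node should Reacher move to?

3

A0 = {1}
A1: add {3} — 3 (Reacher) has 3→1.
A2: add {7} — 7 (Reacher) has 7→3.
A3 = A2; e.g. 0 (Blocker) can still go to 6. Fixed point.
From 7, successor 3 is in the attractor (rank 1); the other successor 8 is not.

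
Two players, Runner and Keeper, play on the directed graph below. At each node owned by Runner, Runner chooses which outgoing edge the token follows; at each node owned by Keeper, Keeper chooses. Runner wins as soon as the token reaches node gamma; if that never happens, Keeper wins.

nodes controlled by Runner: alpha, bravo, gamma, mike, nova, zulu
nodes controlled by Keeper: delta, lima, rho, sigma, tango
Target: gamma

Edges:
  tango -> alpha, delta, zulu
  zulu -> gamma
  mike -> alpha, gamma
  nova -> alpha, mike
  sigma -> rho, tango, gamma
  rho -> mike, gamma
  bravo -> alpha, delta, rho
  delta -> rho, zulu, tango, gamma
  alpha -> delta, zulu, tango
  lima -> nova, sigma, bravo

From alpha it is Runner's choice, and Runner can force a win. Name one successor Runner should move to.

A0 = {gamma}
A1: add {mike, zulu} — zulu (Runner) has zulu→gamma; mike (Runner) has mike→gamma.
A2: add {alpha, nova, rho} — nova (Runner) has nova→mike; alpha (Runner) has alpha→zulu; rho (Keeper): all of {mike, gamma} already in.
A3: add {bravo} — bravo (Runner) has bravo→alpha.
A4 = A3; e.g. delta (Keeper) can still go to tango. Fixed point.
From alpha, successor zulu is in the attractor (rank 1); the other successors delta, tango are not.

zulu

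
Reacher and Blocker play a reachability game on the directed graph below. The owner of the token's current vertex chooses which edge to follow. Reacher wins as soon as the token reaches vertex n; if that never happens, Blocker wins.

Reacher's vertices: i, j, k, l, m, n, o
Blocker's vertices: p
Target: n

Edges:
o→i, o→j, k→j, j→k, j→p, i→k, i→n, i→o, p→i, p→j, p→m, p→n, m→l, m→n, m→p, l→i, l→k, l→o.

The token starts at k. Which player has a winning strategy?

A0 = {n}
A1: add {i, m} — i (Reacher) has i→n; m (Reacher) has m→n.
A2: add {l, o} — l (Reacher) has l→i; o (Reacher) has o→i.
A3 = A2; e.g. j (Reacher) has no edge into A2. Fixed point.
k never enters the attractor, so Blocker can avoid the target forever.

Blocker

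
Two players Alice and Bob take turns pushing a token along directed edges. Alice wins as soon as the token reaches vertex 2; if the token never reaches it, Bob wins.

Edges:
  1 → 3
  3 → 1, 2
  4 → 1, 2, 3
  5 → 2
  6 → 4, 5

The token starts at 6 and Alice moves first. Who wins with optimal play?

Alice

Track states (vertex, player-to-move).
A0 = {(2,Alice), (2,Bob)}
A1: add {(3,Alice), (4,Alice), (5,Alice), (5,Bob)}.
A2: add {(1,Bob), (6,Alice), (6,Bob)}.
(6,Alice) ∈ A2 ⇒ Alice forces the target.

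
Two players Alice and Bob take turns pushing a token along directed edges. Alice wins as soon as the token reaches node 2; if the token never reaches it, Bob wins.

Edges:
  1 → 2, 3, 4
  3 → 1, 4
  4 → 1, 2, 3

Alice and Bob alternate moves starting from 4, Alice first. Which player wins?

Track states (vertex, player-to-move).
A0 = {(2,Alice), (2,Bob)}
A1: add {(1,Alice), (4,Alice)}.
(4,Alice) ∈ A1 ⇒ Alice forces the target.

Alice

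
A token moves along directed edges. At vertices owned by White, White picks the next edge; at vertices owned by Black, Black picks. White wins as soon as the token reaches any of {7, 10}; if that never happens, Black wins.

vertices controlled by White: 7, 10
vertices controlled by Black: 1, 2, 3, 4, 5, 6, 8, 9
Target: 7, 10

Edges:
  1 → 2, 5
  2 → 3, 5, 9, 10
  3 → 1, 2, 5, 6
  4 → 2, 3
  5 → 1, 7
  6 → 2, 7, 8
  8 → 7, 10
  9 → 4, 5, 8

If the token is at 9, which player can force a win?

A0 = {7, 10}
A1: add {8} — 8 (Black): all of {7, 10} already in.
A2 = A1; e.g. 1 (Black) can still go to 2. Fixed point.
9 never enters the attractor, so Black can avoid the target forever.

Black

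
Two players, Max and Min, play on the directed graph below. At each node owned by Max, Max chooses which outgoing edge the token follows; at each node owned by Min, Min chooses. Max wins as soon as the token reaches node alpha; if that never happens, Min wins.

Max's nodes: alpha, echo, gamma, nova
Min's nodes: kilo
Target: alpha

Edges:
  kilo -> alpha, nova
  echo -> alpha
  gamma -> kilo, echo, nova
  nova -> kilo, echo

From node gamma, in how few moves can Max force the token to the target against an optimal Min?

2

A0 = {alpha}
A1: add {echo} — echo (Max) has echo→alpha.
A2: add {gamma, nova} — gamma (Max) has gamma→echo; nova (Max) has nova→echo.
gamma enters the attractor at level 2, so Max can force the target in 2 moves from there.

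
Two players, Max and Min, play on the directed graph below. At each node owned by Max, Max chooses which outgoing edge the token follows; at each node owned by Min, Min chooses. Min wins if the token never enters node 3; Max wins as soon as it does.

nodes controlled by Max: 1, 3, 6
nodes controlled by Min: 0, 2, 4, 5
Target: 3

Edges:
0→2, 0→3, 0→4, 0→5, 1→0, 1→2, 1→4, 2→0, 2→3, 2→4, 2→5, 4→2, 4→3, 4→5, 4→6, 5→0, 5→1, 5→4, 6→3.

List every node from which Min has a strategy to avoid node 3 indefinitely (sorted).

A0 = {3}
A1: add {6} — 6 (Max) has 6→3.
A2 = A1; e.g. 0 (Min) can still go to 2. Fixed point.
Max's attractor = {3, 6}; Min avoids the target exactly from the complement.

0, 1, 2, 4, 5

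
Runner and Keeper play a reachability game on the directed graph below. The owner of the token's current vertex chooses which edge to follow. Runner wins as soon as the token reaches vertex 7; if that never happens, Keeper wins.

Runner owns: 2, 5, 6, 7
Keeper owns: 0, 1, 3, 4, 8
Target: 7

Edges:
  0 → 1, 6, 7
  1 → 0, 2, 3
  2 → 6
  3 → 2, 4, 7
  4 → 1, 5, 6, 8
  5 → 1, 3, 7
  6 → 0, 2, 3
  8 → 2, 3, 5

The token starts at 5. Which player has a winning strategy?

A0 = {7}
A1: add {5} — 5 (Runner) has 5→7.
A2 = A1; e.g. 0 (Keeper) can still go to 1. Fixed point.
5 ∈ A1, so Runner can force the target.

Runner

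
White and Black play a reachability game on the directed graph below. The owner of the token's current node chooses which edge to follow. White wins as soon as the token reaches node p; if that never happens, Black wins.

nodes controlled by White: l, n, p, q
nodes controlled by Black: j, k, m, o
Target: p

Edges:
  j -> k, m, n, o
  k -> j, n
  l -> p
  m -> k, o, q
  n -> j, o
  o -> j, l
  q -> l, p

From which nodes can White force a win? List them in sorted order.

l, p, q

A0 = {p}
A1: add {l, q} — l (White) has l→p; q (White) has q→p.
A2 = A1; e.g. j (Black) can still go to k. Fixed point.
White's winning region = {l, p, q}.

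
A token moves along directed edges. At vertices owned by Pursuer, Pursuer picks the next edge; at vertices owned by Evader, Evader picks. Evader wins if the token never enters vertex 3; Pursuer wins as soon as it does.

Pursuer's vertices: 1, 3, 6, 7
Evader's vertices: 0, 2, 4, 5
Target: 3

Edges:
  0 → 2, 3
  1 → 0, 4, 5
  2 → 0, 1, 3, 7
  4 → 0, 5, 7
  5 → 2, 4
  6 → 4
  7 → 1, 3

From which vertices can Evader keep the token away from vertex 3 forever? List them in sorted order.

0, 1, 2, 4, 5, 6

A0 = {3}
A1: add {7} — 7 (Pursuer) has 7→3.
A2 = A1; e.g. 0 (Evader) can still go to 2. Fixed point.
Pursuer's attractor = {3, 7}; Evader avoids the target exactly from the complement.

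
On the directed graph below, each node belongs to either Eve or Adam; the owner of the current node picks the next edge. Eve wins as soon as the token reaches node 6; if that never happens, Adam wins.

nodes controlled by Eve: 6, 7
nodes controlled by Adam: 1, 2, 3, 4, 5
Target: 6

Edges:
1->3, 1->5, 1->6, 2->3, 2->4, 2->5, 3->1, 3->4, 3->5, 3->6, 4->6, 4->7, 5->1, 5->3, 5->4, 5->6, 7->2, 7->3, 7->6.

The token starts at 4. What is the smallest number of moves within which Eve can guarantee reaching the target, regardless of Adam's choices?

A0 = {6}
A1: add {7} — 7 (Eve) has 7→6.
A2: add {4} — 4 (Adam): all of {6, 7} already in.
A3 = A2; e.g. 1 (Adam) can still go to 3. Fixed point.
4 enters the attractor at level 2, so Eve can force the target in 2 moves from there.

2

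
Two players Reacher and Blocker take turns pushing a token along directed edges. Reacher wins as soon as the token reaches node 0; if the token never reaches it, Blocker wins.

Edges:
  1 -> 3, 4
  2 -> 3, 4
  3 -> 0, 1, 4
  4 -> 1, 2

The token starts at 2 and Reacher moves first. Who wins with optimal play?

Blocker

Track states (vertex, player-to-move).
A0 = {(0,Reacher), (0,Blocker)}
A1: add {(3,Reacher)}.
A2 = A1; e.g. (1,Reacher) stays out. (2,Reacher) never enters ⇒ Blocker avoids the target.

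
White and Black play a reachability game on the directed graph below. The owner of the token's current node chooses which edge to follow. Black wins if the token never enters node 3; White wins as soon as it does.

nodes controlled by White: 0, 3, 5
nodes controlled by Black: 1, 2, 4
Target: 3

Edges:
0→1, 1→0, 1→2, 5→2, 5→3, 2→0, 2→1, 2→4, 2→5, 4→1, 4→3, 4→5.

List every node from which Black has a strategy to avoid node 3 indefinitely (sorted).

0, 1, 2, 4

A0 = {3}
A1: add {5} — 5 (White) has 5→3.
A2 = A1; e.g. 0 (White) has no edge into A1. Fixed point.
White's attractor = {3, 5}; Black avoids the target exactly from the complement.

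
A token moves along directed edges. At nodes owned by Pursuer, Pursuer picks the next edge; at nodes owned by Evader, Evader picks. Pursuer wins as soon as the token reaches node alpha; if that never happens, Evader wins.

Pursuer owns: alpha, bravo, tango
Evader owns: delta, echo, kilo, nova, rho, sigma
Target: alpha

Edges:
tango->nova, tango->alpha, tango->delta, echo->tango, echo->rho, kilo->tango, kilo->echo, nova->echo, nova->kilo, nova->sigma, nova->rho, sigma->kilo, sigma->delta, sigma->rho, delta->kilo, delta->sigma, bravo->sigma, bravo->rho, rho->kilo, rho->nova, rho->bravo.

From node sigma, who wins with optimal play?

A0 = {alpha}
A1: add {tango} — tango (Pursuer) has tango→alpha.
A2 = A1; e.g. echo (Evader) can still go to rho. Fixed point.
sigma never enters the attractor, so Evader can avoid the target forever.

Evader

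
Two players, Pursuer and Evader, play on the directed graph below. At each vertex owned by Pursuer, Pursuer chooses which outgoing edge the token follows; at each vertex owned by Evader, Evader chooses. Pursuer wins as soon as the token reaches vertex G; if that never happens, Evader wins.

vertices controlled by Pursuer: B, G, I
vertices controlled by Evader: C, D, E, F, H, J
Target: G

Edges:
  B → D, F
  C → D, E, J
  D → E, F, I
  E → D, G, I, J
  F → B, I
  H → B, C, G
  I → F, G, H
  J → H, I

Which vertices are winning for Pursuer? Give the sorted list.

G, I

A0 = {G}
A1: add {I} — I (Pursuer) has I→G.
A2 = A1; e.g. B (Pursuer) has no edge into A1. Fixed point.
Pursuer's winning region = {G, I}.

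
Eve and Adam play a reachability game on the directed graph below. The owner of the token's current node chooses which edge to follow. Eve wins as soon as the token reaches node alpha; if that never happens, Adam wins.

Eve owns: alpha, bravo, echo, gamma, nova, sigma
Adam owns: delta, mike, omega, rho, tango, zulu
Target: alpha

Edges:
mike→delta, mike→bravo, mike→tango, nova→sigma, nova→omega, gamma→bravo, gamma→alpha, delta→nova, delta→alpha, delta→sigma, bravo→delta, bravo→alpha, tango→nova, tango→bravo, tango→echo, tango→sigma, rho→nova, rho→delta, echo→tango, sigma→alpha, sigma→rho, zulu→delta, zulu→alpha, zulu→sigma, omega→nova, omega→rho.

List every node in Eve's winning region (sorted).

A0 = {alpha}
A1: add {bravo, gamma, sigma} — gamma (Eve) has gamma→alpha; bravo (Eve) has bravo→alpha; sigma (Eve) has sigma→alpha.
A2: add {nova} — nova (Eve) has nova→sigma.
A3: add {delta} — delta (Adam): all of {nova, alpha, sigma} already in.
A4: add {rho, zulu} — rho (Adam): all of {nova, delta} already in; zulu (Adam): all of {delta, alpha, sigma} already in.
A5: add {omega} — omega (Adam): all of {nova, rho} already in.
A6 = A5; e.g. mike (Adam) can still go to tango. Fixed point.
Eve's winning region = {alpha, bravo, delta, gamma, nova, omega, rho, sigma, zulu}.

alpha, bravo, delta, gamma, nova, omega, rho, sigma, zulu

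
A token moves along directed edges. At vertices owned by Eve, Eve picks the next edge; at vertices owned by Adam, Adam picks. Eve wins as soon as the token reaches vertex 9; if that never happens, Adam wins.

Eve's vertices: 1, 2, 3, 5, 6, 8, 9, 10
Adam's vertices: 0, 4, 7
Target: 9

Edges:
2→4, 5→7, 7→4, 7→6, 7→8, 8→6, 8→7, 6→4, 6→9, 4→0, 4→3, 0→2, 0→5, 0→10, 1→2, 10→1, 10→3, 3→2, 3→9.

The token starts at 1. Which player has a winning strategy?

Adam

A0 = {9}
A1: add {3, 6} — 3 (Eve) has 3→9; 6 (Eve) has 6→9.
A2: add {8, 10} — 8 (Eve) has 8→6; 10 (Eve) has 10→3.
A3 = A2; e.g. 0 (Adam) can still go to 2. Fixed point.
1 never enters the attractor, so Adam can avoid the target forever.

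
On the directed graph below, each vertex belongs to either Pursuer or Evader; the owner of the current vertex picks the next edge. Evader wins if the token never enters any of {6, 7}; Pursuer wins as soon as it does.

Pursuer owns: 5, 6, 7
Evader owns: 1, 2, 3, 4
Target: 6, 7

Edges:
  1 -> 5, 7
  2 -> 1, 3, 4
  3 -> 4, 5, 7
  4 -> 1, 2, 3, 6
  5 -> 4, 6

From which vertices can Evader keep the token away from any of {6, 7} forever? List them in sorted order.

A0 = {6, 7}
A1: add {5} — 5 (Pursuer) has 5→6.
A2: add {1} — 1 (Evader): all of {5, 7} already in.
A3 = A2; e.g. 2 (Evader) can still go to 3. Fixed point.
Pursuer's attractor = {1, 5, 6, 7}; Evader avoids the target exactly from the complement.

2, 3, 4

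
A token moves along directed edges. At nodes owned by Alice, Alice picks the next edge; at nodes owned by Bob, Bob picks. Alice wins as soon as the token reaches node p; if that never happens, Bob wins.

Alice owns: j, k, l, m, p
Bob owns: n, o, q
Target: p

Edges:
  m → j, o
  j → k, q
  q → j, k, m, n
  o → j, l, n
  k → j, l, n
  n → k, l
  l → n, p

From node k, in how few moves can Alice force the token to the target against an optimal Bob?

A0 = {p}
A1: add {l} — l (Alice) has l→p.
A2: add {k} — k (Alice) has k→l.
k enters the attractor at level 2, so Alice can force the target in 2 moves from there.

2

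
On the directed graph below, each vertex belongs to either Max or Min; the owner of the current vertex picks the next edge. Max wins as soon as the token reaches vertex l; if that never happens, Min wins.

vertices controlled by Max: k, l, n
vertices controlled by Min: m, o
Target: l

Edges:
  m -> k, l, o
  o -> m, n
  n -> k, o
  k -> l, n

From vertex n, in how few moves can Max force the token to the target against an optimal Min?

A0 = {l}
A1: add {k} — k (Max) has k→l.
A2: add {n} — n (Max) has n→k.
A3 = A2; e.g. m (Min) can still go to o. Fixed point.
n enters the attractor at level 2, so Max can force the target in 2 moves from there.

2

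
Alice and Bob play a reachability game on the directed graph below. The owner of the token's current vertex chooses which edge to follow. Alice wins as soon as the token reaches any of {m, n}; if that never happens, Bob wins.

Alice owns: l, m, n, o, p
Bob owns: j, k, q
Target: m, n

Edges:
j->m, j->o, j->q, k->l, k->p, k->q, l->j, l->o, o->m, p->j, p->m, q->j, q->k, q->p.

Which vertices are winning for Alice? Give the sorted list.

A0 = {m, n}
A1: add {o, p} — o (Alice) has o→m; p (Alice) has p→m.
A2: add {l} — l (Alice) has l→o.
A3 = A2; e.g. j (Bob) can still go to q. Fixed point.
Alice's winning region = {l, m, n, o, p}.

l, m, n, o, p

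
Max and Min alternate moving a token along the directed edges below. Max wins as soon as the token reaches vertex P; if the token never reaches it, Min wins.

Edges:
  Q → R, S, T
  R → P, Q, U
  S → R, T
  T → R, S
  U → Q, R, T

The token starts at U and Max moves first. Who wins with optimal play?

Track states (vertex, player-to-move).
A0 = {(P,Max), (P,Min)}
A1: add {(R,Max)}.
A2 = A1; e.g. (Q,Max) stays out. (U,Max) never enters ⇒ Min avoids the target.

Min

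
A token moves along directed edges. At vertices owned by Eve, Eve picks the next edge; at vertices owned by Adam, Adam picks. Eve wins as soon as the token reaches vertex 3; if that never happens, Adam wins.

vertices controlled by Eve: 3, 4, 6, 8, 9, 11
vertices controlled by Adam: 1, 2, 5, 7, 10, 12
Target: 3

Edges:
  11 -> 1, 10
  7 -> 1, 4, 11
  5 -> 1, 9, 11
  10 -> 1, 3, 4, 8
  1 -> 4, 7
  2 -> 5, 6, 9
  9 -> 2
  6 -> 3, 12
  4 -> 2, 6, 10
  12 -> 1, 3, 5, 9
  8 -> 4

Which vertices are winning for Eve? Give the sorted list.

3, 4, 6, 8

A0 = {3}
A1: add {6} — 6 (Eve) has 6→3.
A2: add {4} — 4 (Eve) has 4→6.
A3: add {8} — 8 (Eve) has 8→4.
A4 = A3; e.g. 1 (Adam) can still go to 7. Fixed point.
Eve's winning region = {3, 4, 6, 8}.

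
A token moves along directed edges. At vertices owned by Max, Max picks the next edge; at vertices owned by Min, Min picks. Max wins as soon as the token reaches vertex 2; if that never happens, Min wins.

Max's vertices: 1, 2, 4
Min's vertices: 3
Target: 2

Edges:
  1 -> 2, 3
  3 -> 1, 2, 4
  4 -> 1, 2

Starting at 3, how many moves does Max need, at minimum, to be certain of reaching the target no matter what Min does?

A0 = {2}
A1: add {1, 4} — 1 (Max) has 1→2; 4 (Max) has 4→2.
A2: add {3} — 3 (Min): all of {1, 2, 4} already in.
A2 = all vertices. Fixed point.
3 enters the attractor at level 2, so Max can force the target in 2 moves from there.

2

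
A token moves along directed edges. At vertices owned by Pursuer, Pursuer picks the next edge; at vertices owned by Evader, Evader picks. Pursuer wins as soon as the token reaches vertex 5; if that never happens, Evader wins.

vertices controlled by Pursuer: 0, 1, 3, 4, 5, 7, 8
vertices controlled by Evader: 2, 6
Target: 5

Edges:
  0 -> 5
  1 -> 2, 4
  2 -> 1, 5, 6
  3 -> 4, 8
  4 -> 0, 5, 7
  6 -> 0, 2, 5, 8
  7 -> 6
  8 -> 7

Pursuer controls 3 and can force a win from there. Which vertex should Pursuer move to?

4

A0 = {5}
A1: add {0, 4} — 0 (Pursuer) has 0→5; 4 (Pursuer) has 4→5.
A2: add {1, 3} — 1 (Pursuer) has 1→4; 3 (Pursuer) has 3→4.
A3 = A2; e.g. 2 (Evader) can still go to 6. Fixed point.
From 3, successor 4 is in the attractor (rank 1); the other successor 8 is not.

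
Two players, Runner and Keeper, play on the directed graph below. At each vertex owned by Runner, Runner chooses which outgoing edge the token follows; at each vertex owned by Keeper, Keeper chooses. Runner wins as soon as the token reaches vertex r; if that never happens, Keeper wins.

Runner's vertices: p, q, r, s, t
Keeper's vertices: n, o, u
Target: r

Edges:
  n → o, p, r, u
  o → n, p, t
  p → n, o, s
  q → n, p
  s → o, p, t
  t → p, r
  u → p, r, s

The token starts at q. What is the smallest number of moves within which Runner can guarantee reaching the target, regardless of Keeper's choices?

4

A0 = {r}
A1: add {t} — t (Runner) has t→r.
A2: add {s} — s (Runner) has s→t.
A3: add {p} — p (Runner) has p→s.
A4: add {q, u} — q (Runner) has q→p; u (Keeper): all of {p, r, s} already in.
A5 = A4; e.g. n (Keeper) can still go to o. Fixed point.
q enters the attractor at level 4, so Runner can force the target in 4 moves from there.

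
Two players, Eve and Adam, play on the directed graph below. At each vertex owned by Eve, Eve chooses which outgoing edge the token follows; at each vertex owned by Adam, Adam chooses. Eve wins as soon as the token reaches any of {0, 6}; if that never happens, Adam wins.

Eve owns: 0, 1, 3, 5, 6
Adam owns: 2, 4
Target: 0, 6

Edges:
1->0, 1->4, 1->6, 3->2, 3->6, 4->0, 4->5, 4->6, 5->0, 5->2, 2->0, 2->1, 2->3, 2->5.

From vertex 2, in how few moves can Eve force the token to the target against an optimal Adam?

A0 = {0, 6}
A1: add {1, 3, 5} — 1 (Eve) has 1→0; 3 (Eve) has 3→6; 5 (Eve) has 5→0.
A2: add {2, 4} — 2 (Adam): all of {0, 1, 3, 5} already in; 4 (Adam): all of {0, 5, 6} already in.
A2 = all vertices. Fixed point.
2 enters the attractor at level 2, so Eve can force the target in 2 moves from there.

2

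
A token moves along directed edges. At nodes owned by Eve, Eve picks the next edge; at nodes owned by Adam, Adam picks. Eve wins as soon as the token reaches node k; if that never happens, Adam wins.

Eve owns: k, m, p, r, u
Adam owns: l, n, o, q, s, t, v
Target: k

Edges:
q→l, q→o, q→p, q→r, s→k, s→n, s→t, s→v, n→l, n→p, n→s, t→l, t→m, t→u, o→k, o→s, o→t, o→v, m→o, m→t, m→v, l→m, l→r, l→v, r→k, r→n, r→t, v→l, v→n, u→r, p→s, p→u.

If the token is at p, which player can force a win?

Eve

A0 = {k}
A1: add {r} — r (Eve) has r→k.
A2: add {u} — u (Eve) has u→r.
A3: add {p} — p (Eve) has p→u.
A4 = A3; e.g. l (Adam) can still go to m. Fixed point.
p ∈ A3, so Eve can force the target.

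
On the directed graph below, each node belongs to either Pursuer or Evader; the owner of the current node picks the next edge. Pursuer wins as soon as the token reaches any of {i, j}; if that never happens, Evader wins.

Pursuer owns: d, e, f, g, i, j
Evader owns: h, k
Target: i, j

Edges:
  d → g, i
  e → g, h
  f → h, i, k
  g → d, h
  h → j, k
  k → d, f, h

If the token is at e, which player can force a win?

Pursuer

A0 = {i, j}
A1: add {d, f} — d (Pursuer) has d→i; f (Pursuer) has f→i.
A2: add {g} — g (Pursuer) has g→d.
A3: add {e} — e (Pursuer) has e→g.
A4 = A3; e.g. h (Evader) can still go to k. Fixed point.
e ∈ A3, so Pursuer can force the target.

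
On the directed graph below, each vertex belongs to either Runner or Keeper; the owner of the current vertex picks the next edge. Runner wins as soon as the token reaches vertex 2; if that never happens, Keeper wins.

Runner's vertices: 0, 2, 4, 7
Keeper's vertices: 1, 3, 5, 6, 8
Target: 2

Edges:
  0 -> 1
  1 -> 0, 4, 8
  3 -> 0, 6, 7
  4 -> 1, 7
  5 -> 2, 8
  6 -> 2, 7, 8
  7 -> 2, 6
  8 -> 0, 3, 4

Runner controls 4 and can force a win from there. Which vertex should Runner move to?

A0 = {2}
A1: add {7} — 7 (Runner) has 7→2.
A2: add {4} — 4 (Runner) has 4→7.
A3 = A2; e.g. 0 (Runner) has no edge into A2. Fixed point.
From 4, successor 7 is in the attractor (rank 1); the other successor 1 is not.

7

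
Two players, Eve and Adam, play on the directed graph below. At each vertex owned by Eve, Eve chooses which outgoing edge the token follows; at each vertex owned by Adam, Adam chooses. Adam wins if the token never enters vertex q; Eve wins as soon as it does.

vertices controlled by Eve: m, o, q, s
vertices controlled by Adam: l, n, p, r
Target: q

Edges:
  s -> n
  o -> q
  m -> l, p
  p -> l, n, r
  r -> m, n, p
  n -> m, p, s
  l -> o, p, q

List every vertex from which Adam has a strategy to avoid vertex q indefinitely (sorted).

A0 = {q}
A1: add {o} — o (Eve) has o→q.
A2 = A1; e.g. l (Adam) can still go to p. Fixed point.
Eve's attractor = {o, q}; Adam avoids the target exactly from the complement.

l, m, n, p, r, s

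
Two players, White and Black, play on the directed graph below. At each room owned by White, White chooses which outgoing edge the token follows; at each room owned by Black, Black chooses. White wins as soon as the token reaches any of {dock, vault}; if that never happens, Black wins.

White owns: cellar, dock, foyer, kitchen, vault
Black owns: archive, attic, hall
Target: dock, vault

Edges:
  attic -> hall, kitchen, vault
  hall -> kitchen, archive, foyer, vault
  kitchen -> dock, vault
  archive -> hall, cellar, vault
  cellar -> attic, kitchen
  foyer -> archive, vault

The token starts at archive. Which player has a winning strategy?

A0 = {dock, vault}
A1: add {foyer, kitchen} — kitchen (White) has kitchen→dock; foyer (White) has foyer→vault.
A2: add {cellar} — cellar (White) has cellar→kitchen.
A3 = A2; e.g. attic (Black) can still go to hall. Fixed point.
archive never enters the attractor, so Black can avoid the target forever.

Black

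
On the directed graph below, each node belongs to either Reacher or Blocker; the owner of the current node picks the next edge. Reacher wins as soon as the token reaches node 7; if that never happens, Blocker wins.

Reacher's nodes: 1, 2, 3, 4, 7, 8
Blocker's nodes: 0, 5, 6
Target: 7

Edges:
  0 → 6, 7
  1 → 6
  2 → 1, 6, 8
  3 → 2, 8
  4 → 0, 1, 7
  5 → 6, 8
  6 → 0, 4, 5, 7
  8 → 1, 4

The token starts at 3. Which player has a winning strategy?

Reacher

A0 = {7}
A1: add {4} — 4 (Reacher) has 4→7.
A2: add {8} — 8 (Reacher) has 8→4.
A3: add {2, 3} — 2 (Reacher) has 2→8; 3 (Reacher) has 3→8.
A4 = A3; e.g. 0 (Blocker) can still go to 6. Fixed point.
3 ∈ A3, so Reacher can force the target.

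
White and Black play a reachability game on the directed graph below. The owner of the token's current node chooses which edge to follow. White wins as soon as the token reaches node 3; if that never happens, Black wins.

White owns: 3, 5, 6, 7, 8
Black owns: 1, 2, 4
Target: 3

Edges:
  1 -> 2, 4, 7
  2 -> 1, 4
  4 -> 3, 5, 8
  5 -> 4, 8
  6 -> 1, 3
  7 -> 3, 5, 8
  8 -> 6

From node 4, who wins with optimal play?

White

A0 = {3}
A1: add {6, 7} — 6 (White) has 6→3; 7 (White) has 7→3.
A2: add {8} — 8 (White) has 8→6.
A3: add {5} — 5 (White) has 5→8.
A4: add {4} — 4 (Black): all of {3, 5, 8} already in.
A5 = A4; e.g. 1 (Black) can still go to 2. Fixed point.
4 ∈ A4, so White can force the target.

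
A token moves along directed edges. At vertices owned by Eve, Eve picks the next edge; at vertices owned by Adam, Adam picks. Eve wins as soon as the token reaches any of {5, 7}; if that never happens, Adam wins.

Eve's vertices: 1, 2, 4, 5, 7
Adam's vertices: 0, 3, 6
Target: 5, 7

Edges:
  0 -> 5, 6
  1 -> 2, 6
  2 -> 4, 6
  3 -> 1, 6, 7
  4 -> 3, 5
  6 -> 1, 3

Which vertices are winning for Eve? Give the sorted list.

1, 2, 4, 5, 7

A0 = {5, 7}
A1: add {4} — 4 (Eve) has 4→5.
A2: add {2} — 2 (Eve) has 2→4.
A3: add {1} — 1 (Eve) has 1→2.
A4 = A3; e.g. 0 (Adam) can still go to 6. Fixed point.
Eve's winning region = {1, 2, 4, 5, 7}.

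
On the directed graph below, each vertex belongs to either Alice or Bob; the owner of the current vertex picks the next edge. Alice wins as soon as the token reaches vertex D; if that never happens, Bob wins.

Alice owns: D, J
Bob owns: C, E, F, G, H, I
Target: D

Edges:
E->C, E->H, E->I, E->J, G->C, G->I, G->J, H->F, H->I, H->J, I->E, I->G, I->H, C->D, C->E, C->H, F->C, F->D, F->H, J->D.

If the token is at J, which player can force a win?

A0 = {D}
A1: add {J} — J (Alice) has J→D.
A2 = A1; e.g. C (Bob) can still go to E. Fixed point.
J ∈ A1, so Alice can force the target.

Alice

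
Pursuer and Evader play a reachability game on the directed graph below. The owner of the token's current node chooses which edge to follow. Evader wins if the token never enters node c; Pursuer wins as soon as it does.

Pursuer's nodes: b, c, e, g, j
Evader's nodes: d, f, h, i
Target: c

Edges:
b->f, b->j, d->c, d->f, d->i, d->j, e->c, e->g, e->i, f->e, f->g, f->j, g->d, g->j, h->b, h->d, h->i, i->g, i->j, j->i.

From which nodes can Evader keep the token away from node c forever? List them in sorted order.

A0 = {c}
A1: add {e} — e (Pursuer) has e→c.
A2 = A1; e.g. b (Pursuer) has no edge into A1. Fixed point.
Pursuer's attractor = {c, e}; Evader avoids the target exactly from the complement.

b, d, f, g, h, i, j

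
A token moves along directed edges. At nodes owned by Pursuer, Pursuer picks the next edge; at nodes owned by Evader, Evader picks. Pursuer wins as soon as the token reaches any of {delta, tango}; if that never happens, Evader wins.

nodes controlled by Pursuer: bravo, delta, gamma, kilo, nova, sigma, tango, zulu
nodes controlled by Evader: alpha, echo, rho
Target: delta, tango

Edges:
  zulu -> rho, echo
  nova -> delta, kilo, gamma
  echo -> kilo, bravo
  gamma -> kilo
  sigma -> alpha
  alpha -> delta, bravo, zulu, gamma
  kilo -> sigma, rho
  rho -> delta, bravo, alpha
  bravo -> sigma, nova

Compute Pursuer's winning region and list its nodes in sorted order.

A0 = {delta, tango}
A1: add {nova} — nova (Pursuer) has nova→delta.
A2: add {bravo} — bravo (Pursuer) has bravo→nova.
A3 = A2; e.g. kilo (Pursuer) has no edge into A2. Fixed point.
Pursuer's winning region = {bravo, delta, nova, tango}.

bravo, delta, nova, tango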